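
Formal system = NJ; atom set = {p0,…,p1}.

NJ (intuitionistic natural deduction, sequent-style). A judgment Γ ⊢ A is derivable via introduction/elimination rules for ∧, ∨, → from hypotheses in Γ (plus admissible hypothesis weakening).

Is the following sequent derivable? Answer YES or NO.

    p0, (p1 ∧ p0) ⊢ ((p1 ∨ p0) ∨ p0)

Derivation (root first):
[Wk] p0, (p1 ∧ p0) ⊢ ((p1 ∨ p0) ∨ p0)
  [∨I₁] p0 ⊢ ((p1 ∨ p0) ∨ p0)
    [∨I₂] p0 ⊢ (p1 ∨ p0)
      [Ax] p0 ⊢ p0

Result: YES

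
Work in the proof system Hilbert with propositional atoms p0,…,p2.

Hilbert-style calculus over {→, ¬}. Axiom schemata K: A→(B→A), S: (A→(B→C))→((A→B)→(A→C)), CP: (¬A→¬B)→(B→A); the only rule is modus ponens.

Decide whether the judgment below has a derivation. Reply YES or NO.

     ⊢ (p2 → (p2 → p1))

Enumerate valuations to refute Γ ⊢ Δ:
  v=000: Γ:[] Δ:[(p2 → (p2 → p1))=T] refutes=False
  v=001: Γ:[] Δ:[(p2 → (p2 → p1))=F] refutes=True  ← countermodel

Result: NO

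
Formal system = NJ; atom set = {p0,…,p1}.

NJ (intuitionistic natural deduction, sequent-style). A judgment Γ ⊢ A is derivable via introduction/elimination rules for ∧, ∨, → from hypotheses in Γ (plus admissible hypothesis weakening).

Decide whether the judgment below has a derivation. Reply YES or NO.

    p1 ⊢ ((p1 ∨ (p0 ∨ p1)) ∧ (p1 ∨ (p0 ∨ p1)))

Proof tree:
[∧I] p1 ⊢ ((p1 ∨ (p0 ∨ p1)) ∧ (p1 ∨ (p0 ∨ p1)))
  [∨I₂] p1, p1 ⊢ (p1 ∨ (p0 ∨ p1))
    [Wk] p1, p1 ⊢ (p0 ∨ p1)
      [∨I₂] p1 ⊢ (p0 ∨ p1)
        [Ax] p1 ⊢ p1
  [∨I₂] p1, p1 ⊢ (p1 ∨ (p0 ∨ p1))
    [Wk] p1, p1 ⊢ (p0 ∨ p1)
      [∨I₂] p1 ⊢ (p0 ∨ p1)
        [Ax] p1 ⊢ p1

Result: YES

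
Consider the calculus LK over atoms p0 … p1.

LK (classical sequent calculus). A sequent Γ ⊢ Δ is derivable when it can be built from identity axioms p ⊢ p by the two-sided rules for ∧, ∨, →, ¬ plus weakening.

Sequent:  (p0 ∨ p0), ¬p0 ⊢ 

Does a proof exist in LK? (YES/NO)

Derivation (root first):
[¬L] (p0 ∨ p0), ¬p0 ⊢ 
  [∨L] (p0 ∨ p0) ⊢ p0
    [Ax] p0 ⊢ p0
    [Ax] p0 ⊢ p0

Result: YES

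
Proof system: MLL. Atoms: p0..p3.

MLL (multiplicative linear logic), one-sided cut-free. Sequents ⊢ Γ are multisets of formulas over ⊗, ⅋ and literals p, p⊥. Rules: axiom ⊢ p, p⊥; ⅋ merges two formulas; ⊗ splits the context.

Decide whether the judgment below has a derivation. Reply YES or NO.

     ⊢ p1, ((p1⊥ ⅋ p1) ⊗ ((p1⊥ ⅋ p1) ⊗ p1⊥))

Proof tree:
[⊗]  ⊢ p1, ((p1⊥ ⅋ p1) ⊗ ((p1⊥ ⅋ p1) ⊗ p1⊥))
  [⅋]  ⊢ (p1⊥ ⅋ p1)
    [Ax]  ⊢ p1, p1⊥
  [⊗]  ⊢ p1, ((p1⊥ ⅋ p1) ⊗ p1⊥)
    [⅋]  ⊢ (p1⊥ ⅋ p1)
      [Ax]  ⊢ p1, p1⊥
    [Ax]  ⊢ p1, p1⊥

Result: YES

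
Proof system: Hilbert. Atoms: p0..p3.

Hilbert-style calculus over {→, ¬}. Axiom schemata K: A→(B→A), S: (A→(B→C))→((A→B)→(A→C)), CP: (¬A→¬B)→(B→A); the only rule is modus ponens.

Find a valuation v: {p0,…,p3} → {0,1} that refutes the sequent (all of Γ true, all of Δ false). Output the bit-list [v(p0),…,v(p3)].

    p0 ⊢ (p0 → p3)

Truth-table refutation:
  v=0000: Γ:[p0=F] Δ:[(p0 → p3)=T] refutes=False
  v=0001: Γ:[p0=F] Δ:[(p0 → p3)=T] refutes=False
  v=0010: Γ:[p0=F] Δ:[(p0 → p3)=T] refutes=False
  v=0011: Γ:[p0=F] Δ:[(p0 → p3)=T] refutes=False
  v=0100: Γ:[p0=F] Δ:[(p0 → p3)=T] refutes=False
  v=0101: Γ:[p0=F] Δ:[(p0 → p3)=T] refutes=False
  v=0110: Γ:[p0=F] Δ:[(p0 → p3)=T] refutes=False
  v=0111: Γ:[p0=F] Δ:[(p0 → p3)=T] refutes=False
  v=1000: Γ:[p0=T] Δ:[(p0 → p3)=F] refutes=True  ← countermodel

Result: [1, 0, 0, 0]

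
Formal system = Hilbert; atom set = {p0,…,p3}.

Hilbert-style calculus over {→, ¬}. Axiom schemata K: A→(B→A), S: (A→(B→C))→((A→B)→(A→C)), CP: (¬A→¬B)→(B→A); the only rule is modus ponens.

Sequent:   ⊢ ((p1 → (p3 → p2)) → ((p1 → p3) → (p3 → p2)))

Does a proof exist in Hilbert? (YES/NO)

Truth-table refutation:
  v=0000: Γ:[] Δ:[((p1 → (p3 → p2)) → ((p1 → p3) → (p3 → p2)))=T] refutes=False
  v=0001: Γ:[] Δ:[((p1 → (p3 → p2)) → ((p1 → p3) → (p3 → p2)))=F] refutes=True  ← countermodel

Result: NO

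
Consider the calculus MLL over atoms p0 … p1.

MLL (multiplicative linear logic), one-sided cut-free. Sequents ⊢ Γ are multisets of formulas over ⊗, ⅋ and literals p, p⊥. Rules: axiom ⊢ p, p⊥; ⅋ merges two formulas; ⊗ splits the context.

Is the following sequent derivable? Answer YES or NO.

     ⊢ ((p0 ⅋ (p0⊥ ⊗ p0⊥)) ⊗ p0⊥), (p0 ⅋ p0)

Derivation (root first):
[⅋]  ⊢ ((p0 ⅋ (p0⊥ ⊗ p0⊥)) ⊗ p0⊥), (p0 ⅋ p0)
  [⊗]  ⊢ p0, p0, ((p0 ⅋ (p0⊥ ⊗ p0⊥)) ⊗ p0⊥)
    [⅋]  ⊢ p0, (p0 ⅋ (p0⊥ ⊗ p0⊥))
      [⊗]  ⊢ p0, p0, (p0⊥ ⊗ p0⊥)
        [Ax]  ⊢ p0, p0⊥
        [Ax]  ⊢ p0, p0⊥
    [Ax]  ⊢ p0, p0⊥

Result: YES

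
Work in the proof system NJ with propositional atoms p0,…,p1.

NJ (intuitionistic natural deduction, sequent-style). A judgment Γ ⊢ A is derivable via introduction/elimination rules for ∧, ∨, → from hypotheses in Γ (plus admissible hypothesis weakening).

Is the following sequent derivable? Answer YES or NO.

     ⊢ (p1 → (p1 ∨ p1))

Proof tree:
[→I]  ⊢ (p1 → (p1 ∨ p1))
  [∨I₂] p1 ⊢ (p1 ∨ p1)
    [Ax] p1 ⊢ p1

Result: YES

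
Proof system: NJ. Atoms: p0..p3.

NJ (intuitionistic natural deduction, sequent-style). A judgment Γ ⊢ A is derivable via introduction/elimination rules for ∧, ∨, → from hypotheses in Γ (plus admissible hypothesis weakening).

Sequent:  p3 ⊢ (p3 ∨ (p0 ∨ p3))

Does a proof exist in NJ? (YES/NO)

Proof tree:
[∨I₂] p3 ⊢ (p3 ∨ (p0 ∨ p3))
  [∨I₂] p3 ⊢ (p0 ∨ p3)
    [Ax] p3 ⊢ p3

Result: YES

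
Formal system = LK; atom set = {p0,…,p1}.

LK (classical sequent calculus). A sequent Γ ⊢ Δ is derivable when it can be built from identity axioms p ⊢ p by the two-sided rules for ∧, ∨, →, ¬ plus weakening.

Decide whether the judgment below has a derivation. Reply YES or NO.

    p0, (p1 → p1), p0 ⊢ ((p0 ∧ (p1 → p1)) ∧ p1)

Truth-table refutation:
  v=00: Γ:[p0=F, (p1 → p1)=T, p0=F] Δ:[((p0 ∧ (p1 → p1)) ∧ p1)=F] refutes=False
  v=01: Γ:[p0=F, (p1 → p1)=T, p0=F] Δ:[((p0 ∧ (p1 → p1)) ∧ p1)=F] refutes=False
  v=10: Γ:[p0=T, (p1 → p1)=T, p0=T] Δ:[((p0 ∧ (p1 → p1)) ∧ p1)=F] refutes=True  ← countermodel

Result: NO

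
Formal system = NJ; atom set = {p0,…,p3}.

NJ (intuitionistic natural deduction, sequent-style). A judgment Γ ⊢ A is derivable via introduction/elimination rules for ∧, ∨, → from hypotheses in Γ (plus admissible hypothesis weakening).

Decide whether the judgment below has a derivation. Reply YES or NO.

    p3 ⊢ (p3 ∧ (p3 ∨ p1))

Derivation trace:
[∧I] p3 ⊢ (p3 ∧ (p3 ∨ p1))
  [Ax] p3 ⊢ p3
  [∨I₁] p3 ⊢ (p3 ∨ p1)
    [Ax] p3 ⊢ p3

Result: YES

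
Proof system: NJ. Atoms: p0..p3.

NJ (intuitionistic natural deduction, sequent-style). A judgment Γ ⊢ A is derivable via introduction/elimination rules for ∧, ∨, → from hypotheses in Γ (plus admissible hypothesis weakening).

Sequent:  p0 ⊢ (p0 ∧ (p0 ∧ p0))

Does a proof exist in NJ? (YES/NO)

Derivation trace:
[∧I] p0 ⊢ (p0 ∧ (p0 ∧ p0))
  [Ax] p0 ⊢ p0
  [∧I] p0 ⊢ (p0 ∧ p0)
    [Ax] p0 ⊢ p0
    [Ax] p0 ⊢ p0

Result: YES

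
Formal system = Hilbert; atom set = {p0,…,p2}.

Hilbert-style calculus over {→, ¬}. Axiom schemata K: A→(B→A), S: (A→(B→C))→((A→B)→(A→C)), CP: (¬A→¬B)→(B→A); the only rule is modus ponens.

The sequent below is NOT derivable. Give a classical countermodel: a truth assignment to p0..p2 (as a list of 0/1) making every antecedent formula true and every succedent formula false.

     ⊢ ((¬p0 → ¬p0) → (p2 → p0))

Truth-table refutation:
  v=000: Γ:[] Δ:[((¬p0 → ¬p0) → (p2 → p0))=T] refutes=False
  v=001: Γ:[] Δ:[((¬p0 → ¬p0) → (p2 → p0))=F] refutes=True  ← countermodel

Result: [0, 0, 1]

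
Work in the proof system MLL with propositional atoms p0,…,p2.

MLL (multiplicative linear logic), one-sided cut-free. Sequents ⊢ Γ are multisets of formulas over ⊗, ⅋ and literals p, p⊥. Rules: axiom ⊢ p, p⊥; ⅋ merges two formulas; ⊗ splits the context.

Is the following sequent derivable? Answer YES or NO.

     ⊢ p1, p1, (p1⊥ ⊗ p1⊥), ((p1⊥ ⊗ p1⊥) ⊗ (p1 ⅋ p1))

Derivation trace:
[⊗]  ⊢ p1, p1, (p1⊥ ⊗ p1⊥), ((p1⊥ ⊗ p1⊥) ⊗ (p1 ⅋ p1))
  [⊗]  ⊢ p1, p1, (p1⊥ ⊗ p1⊥)
    [Ax]  ⊢ p1, p1⊥
    [Ax]  ⊢ p1, p1⊥
  [⅋]  ⊢ (p1⊥ ⊗ p1⊥), (p1 ⅋ p1)
    [⊗]  ⊢ p1, p1, (p1⊥ ⊗ p1⊥)
      [Ax]  ⊢ p1, p1⊥
      [Ax]  ⊢ p1, p1⊥

Result: YES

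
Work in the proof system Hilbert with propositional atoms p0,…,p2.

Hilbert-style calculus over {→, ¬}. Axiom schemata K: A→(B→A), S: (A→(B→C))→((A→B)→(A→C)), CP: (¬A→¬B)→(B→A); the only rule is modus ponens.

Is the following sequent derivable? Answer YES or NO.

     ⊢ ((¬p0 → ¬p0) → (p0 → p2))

Search for a countermodel by truth-table:
  v=000: Γ:[] Δ:[((¬p0 → ¬p0) → (p0 → p2))=T] refutes=False
  v=001: Γ:[] Δ:[((¬p0 → ¬p0) → (p0 → p2))=T] refutes=False
  v=010: Γ:[] Δ:[((¬p0 → ¬p0) → (p0 → p2))=T] refutes=False
  v=011: Γ:[] Δ:[((¬p0 → ¬p0) → (p0 → p2))=T] refutes=False
  v=100: Γ:[] Δ:[((¬p0 → ¬p0) → (p0 → p2))=F] refutes=True  ← countermodel

Result: NO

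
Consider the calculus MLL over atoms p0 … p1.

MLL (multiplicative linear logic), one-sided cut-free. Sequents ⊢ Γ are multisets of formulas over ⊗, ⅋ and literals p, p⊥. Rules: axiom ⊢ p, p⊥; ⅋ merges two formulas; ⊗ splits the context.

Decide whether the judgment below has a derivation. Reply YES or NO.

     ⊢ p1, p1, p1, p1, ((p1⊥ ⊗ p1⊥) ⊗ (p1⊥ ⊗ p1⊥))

Derivation (root first):
[⊗]  ⊢ p1, p1, p1, p1, ((p1⊥ ⊗ p1⊥) ⊗ (p1⊥ ⊗ p1⊥))
  [⊗]  ⊢ p1, p1, (p1⊥ ⊗ p1⊥)
    [Ax]  ⊢ p1, p1⊥
    [Ax]  ⊢ p1, p1⊥
  [⊗]  ⊢ p1, p1, (p1⊥ ⊗ p1⊥)
    [Ax]  ⊢ p1, p1⊥
    [Ax]  ⊢ p1, p1⊥

Result: YES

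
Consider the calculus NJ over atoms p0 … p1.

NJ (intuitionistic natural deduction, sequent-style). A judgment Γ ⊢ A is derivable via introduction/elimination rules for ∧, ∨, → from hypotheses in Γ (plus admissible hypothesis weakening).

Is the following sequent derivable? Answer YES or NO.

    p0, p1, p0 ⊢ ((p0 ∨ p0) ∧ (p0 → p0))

Derivation trace:
[Wk] p0, p1, p0 ⊢ ((p0 ∨ p0) ∧ (p0 → p0))
  [Wk] p0, p1 ⊢ ((p0 ∨ p0) ∧ (p0 → p0))
    [∧I] p0 ⊢ ((p0 ∨ p0) ∧ (p0 → p0))
      [∨I₂] p0 ⊢ (p0 ∨ p0)
        [Ax] p0 ⊢ p0
      [→I]  ⊢ (p0 → p0)
        [Ax] p0 ⊢ p0

Result: YES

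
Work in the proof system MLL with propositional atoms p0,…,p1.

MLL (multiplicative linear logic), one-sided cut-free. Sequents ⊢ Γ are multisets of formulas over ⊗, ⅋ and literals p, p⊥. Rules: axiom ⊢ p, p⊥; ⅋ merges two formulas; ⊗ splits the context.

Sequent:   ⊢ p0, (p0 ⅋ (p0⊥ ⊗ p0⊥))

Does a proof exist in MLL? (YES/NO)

Derivation (root first):
[⅋]  ⊢ p0, (p0 ⅋ (p0⊥ ⊗ p0⊥))
  [⊗]  ⊢ p0, p0, (p0⊥ ⊗ p0⊥)
    [Ax]  ⊢ p0, p0⊥
    [Ax]  ⊢ p0, p0⊥

Result: YES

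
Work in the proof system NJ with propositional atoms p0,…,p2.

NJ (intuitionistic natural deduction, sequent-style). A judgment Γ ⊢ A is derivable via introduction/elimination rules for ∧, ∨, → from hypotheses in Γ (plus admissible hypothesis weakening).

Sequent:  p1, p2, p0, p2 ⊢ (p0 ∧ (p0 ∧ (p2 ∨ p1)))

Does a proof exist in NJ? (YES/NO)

Derivation trace:
[Wk] p1, p2, p0, p2 ⊢ (p0 ∧ (p0 ∧ (p2 ∨ p1)))
  [∧I] p1, p2, p0 ⊢ (p0 ∧ (p0 ∧ (p2 ∨ p1)))
    [Ax] p0 ⊢ p0
    [∧I] p1, p2, p0 ⊢ (p0 ∧ (p2 ∨ p1))
      [Wk] p0, p2 ⊢ p0
        [Ax] p0 ⊢ p0
      [∨I₂] p1 ⊢ (p2 ∨ p1)
        [Ax] p1 ⊢ p1

Result: YES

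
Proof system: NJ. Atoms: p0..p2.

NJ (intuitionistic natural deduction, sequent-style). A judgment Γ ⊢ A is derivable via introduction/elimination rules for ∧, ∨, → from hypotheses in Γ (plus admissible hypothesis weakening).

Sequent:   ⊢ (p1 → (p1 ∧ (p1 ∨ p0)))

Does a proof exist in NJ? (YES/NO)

Proof tree:
[→I]  ⊢ (p1 → (p1 ∧ (p1 ∨ p0)))
  [∧I] p1 ⊢ (p1 ∧ (p1 ∨ p0))
    [Ax] p1 ⊢ p1
    [∨I₁] p1 ⊢ (p1 ∨ p0)
      [Ax] p1 ⊢ p1

Result: YES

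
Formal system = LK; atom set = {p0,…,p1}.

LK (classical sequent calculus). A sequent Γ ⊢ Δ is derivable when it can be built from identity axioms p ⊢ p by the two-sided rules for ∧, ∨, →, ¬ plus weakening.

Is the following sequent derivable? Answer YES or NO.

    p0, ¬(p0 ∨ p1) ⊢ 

Derivation (root first):
[¬L] p0, ¬(p0 ∨ p1) ⊢ 
  [∨R] p0 ⊢ (p0 ∨ p1)
    [WR] p0 ⊢ p0, p1
      [Ax] p0 ⊢ p0

Result: YES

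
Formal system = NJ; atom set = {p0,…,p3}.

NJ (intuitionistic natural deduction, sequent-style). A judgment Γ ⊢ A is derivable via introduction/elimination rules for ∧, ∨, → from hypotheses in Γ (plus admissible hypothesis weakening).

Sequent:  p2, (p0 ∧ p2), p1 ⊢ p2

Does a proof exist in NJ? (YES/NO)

Proof tree:
[Wk] p2, (p0 ∧ p2), p1 ⊢ p2
  [Wk] p2, (p0 ∧ p2) ⊢ p2
    [Ax] p2 ⊢ p2

Result: YES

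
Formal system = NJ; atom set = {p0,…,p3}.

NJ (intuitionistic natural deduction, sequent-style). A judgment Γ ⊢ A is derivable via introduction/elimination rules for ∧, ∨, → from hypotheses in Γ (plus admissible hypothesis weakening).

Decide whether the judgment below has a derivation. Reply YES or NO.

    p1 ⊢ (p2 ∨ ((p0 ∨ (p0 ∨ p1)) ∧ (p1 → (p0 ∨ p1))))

Proof tree:
[∨I₂] p1 ⊢ (p2 ∨ ((p0 ∨ (p0 ∨ p1)) ∧ (p1 → (p0 ∨ p1))))
  [∧I] p1 ⊢ ((p0 ∨ (p0 ∨ p1)) ∧ (p1 → (p0 ∨ p1)))
    [∨I₂] p1 ⊢ (p0 ∨ (p0 ∨ p1))
      [∨I₂] p1 ⊢ (p0 ∨ p1)
        [Ax] p1 ⊢ p1
    [→I]  ⊢ (p1 → (p0 ∨ p1))
      [∨I₂] p1 ⊢ (p0 ∨ p1)
        [Ax] p1 ⊢ p1

Result: YES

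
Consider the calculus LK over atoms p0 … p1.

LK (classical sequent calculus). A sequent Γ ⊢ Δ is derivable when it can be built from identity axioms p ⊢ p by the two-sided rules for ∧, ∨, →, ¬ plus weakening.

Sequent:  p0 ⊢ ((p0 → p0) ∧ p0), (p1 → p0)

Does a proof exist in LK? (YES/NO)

Derivation (root first):
[→R] p0 ⊢ ((p0 → p0) ∧ p0), (p1 → p0)
  [∧R] p1, p0 ⊢ p0, ((p0 → p0) ∧ p0)
    [→R]  ⊢ p0, (p0 → p0)
      [WR] p0 ⊢ p0, p0
        [Ax] p0 ⊢ p0
    [WL] p0, p1 ⊢ p0
      [Ax] p0 ⊢ p0

Result: YES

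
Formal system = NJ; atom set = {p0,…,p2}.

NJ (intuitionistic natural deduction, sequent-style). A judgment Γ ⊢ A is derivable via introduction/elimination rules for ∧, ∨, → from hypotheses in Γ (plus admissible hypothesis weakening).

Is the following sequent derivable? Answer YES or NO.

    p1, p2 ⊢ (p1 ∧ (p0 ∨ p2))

Derivation (root first):
[∧I] p1, p2 ⊢ (p1 ∧ (p0 ∨ p2))
  [Ax] p1 ⊢ p1
  [∨I₂] p2 ⊢ (p0 ∨ p2)
    [Ax] p2 ⊢ p2

Result: YES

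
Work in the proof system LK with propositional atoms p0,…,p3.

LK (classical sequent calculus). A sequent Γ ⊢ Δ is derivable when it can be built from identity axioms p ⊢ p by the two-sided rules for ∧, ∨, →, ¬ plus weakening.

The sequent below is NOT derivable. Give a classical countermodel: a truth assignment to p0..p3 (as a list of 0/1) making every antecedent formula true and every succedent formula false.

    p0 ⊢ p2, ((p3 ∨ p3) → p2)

Enumerate valuations to refute Γ ⊢ Δ:
  v=0000: Γ:[p0=F] Δ:[p2=F, ((p3 ∨ p3) → p2)=T] refutes=False
  v=0001: Γ:[p0=F] Δ:[p2=F, ((p3 ∨ p3) → p2)=F] refutes=False
  v=0010: Γ:[p0=F] Δ:[p2=T, ((p3 ∨ p3) → p2)=T] refutes=False
  v=0011: Γ:[p0=F] Δ:[p2=T, ((p3 ∨ p3) → p2)=T] refutes=False
  v=0100: Γ:[p0=F] Δ:[p2=F, ((p3 ∨ p3) → p2)=T] refutes=False
  v=0101: Γ:[p0=F] Δ:[p2=F, ((p3 ∨ p3) → p2)=F] refutes=False
  v=0110: Γ:[p0=F] Δ:[p2=T, ((p3 ∨ p3) → p2)=T] refutes=False
  v=0111: Γ:[p0=F] Δ:[p2=T, ((p3 ∨ p3) → p2)=T] refutes=False
  v=1000: Γ:[p0=T] Δ:[p2=F, ((p3 ∨ p3) → p2)=T] refutes=False
  v=1001: Γ:[p0=T] Δ:[p2=F, ((p3 ∨ p3) → p2)=F] refutes=True  ← countermodel

Result: [1, 0, 0, 1]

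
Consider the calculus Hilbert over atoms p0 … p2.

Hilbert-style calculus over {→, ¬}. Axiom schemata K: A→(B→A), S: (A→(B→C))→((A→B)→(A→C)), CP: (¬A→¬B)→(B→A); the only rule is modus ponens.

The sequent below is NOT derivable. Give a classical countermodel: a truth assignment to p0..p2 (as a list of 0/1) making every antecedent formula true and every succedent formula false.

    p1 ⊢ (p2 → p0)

Search for a countermodel by truth-table:
  v=000: Γ:[p1=F] Δ:[(p2 → p0)=T] refutes=False
  v=001: Γ:[p1=F] Δ:[(p2 → p0)=F] refutes=False
  v=010: Γ:[p1=T] Δ:[(p2 → p0)=T] refutes=False
  v=011: Γ:[p1=T] Δ:[(p2 → p0)=F] refutes=True  ← countermodel

Result: [0, 1, 1]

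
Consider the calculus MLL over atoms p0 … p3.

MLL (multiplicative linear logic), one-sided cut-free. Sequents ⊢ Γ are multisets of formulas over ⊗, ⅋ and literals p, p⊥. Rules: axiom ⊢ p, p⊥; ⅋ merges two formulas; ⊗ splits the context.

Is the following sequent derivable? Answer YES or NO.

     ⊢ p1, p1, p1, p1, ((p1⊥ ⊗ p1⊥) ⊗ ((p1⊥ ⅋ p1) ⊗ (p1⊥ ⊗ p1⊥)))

Proof tree:
[⊗]  ⊢ p1, p1, p1, p1, ((p1⊥ ⊗ p1⊥) ⊗ ((p1⊥ ⅋ p1) ⊗ (p1⊥ ⊗ p1⊥)))
  [⊗]  ⊢ p1, p1, (p1⊥ ⊗ p1⊥)
    [Ax]  ⊢ p1, p1⊥
    [Ax]  ⊢ p1, p1⊥
  [⊗]  ⊢ p1, p1, ((p1⊥ ⅋ p1) ⊗ (p1⊥ ⊗ p1⊥))
    [⅋]  ⊢ (p1⊥ ⅋ p1)
      [Ax]  ⊢ p1, p1⊥
    [⊗]  ⊢ p1, p1, (p1⊥ ⊗ p1⊥)
      [Ax]  ⊢ p1, p1⊥
      [Ax]  ⊢ p1, p1⊥

Result: YES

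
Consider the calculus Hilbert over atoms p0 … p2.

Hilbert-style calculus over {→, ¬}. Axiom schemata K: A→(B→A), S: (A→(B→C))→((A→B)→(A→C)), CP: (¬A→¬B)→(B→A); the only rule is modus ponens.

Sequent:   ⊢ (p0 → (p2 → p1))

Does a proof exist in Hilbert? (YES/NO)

Search for a countermodel by truth-table:
  v=000: Γ:[] Δ:[(p0 → (p2 → p1))=T] refutes=False
  v=001: Γ:[] Δ:[(p0 → (p2 → p1))=T] refutes=False
  v=010: Γ:[] Δ:[(p0 → (p2 → p1))=T] refutes=False
  v=011: Γ:[] Δ:[(p0 → (p2 → p1))=T] refutes=False
  v=100: Γ:[] Δ:[(p0 → (p2 → p1))=T] refutes=False
  v=101: Γ:[] Δ:[(p0 → (p2 → p1))=F] refutes=True  ← countermodel

Result: NO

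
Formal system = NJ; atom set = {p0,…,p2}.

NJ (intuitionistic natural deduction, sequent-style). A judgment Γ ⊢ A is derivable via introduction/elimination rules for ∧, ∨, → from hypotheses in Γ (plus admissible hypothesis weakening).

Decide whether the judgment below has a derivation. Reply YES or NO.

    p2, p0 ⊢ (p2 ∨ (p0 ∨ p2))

Derivation trace:
[∨I₂] p2, p0 ⊢ (p2 ∨ (p0 ∨ p2))
  [Wk] p2, p0 ⊢ (p0 ∨ p2)
    [∨I₂] p2 ⊢ (p0 ∨ p2)
      [Ax] p2 ⊢ p2

Result: YES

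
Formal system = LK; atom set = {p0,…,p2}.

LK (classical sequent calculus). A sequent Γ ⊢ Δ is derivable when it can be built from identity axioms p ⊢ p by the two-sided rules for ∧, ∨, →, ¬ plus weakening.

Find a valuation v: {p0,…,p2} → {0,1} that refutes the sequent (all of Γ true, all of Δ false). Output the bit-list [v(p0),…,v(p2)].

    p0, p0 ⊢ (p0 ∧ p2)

Enumerate valuations to refute Γ ⊢ Δ:
  v=000: Γ:[p0=F, p0=F] Δ:[(p0 ∧ p2)=F] refutes=False
  v=001: Γ:[p0=F, p0=F] Δ:[(p0 ∧ p2)=F] refutes=False
  v=010: Γ:[p0=F, p0=F] Δ:[(p0 ∧ p2)=F] refutes=False
  v=011: Γ:[p0=F, p0=F] Δ:[(p0 ∧ p2)=F] refutes=False
  v=100: Γ:[p0=T, p0=T] Δ:[(p0 ∧ p2)=F] refutes=True  ← countermodel

Result: [1, 0, 0]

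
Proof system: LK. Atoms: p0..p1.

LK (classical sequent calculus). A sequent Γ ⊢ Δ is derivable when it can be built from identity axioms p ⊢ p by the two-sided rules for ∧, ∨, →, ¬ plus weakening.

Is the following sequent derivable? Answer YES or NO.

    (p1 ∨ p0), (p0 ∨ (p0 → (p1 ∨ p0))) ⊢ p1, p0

Proof tree:
[∨L] (p1 ∨ p0), (p0 ∨ (p0 → (p1 ∨ p0))) ⊢ p1, p0
  [Ax] p0 ⊢ p0
  [WR] (p1 ∨ p0), (p0 → (p1 ∨ p0)) ⊢ p1, p0, p1
    [→L] (p1 ∨ p0), (p0 → (p1 ∨ p0)) ⊢ p1, p0
      [∨L] (p1 ∨ p0) ⊢ p1, p0
        [Ax] p1 ⊢ p1
        [Ax] p0 ⊢ p0
      [∨L] (p1 ∨ p0) ⊢ p1, p0
        [Ax] p1 ⊢ p1
        [Ax] p0 ⊢ p0

Result: YES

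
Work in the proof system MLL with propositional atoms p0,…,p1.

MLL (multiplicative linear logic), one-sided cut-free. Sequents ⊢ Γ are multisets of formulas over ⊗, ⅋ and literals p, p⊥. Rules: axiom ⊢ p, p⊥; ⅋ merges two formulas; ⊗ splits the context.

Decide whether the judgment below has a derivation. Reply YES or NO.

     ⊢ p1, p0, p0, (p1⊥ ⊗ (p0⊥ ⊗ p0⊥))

Derivation trace:
[⊗]  ⊢ p1, p0, p0, (p1⊥ ⊗ (p0⊥ ⊗ p0⊥))
  [Ax]  ⊢ p1, p1⊥
  [⊗]  ⊢ p0, p0, (p0⊥ ⊗ p0⊥)
    [Ax]  ⊢ p0, p0⊥
    [Ax]  ⊢ p0, p0⊥

Result: YES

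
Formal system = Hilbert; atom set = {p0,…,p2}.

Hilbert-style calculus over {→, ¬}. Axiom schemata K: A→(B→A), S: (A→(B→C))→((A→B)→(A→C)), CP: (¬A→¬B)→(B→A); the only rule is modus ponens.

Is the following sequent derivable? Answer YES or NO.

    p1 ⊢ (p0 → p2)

Search for a countermodel by truth-table:
  v=000: Γ:[p1=F] Δ:[(p0 → p2)=T] refutes=False
  v=001: Γ:[p1=F] Δ:[(p0 → p2)=T] refutes=False
  v=010: Γ:[p1=T] Δ:[(p0 → p2)=T] refutes=False
  v=011: Γ:[p1=T] Δ:[(p0 → p2)=T] refutes=False
  v=100: Γ:[p1=F] Δ:[(p0 → p2)=F] refutes=False
  v=101: Γ:[p1=F] Δ:[(p0 → p2)=T] refutes=False
  v=110: Γ:[p1=T] Δ:[(p0 → p2)=F] refutes=True  ← countermodel

Result: NO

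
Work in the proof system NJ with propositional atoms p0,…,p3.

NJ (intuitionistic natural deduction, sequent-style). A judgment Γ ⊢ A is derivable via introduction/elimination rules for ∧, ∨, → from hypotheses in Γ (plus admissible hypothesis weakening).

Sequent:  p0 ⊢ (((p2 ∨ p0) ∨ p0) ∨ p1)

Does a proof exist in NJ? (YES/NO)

Proof tree:
[∨I₁] p0 ⊢ (((p2 ∨ p0) ∨ p0) ∨ p1)
  [∨I₁] p0 ⊢ ((p2 ∨ p0) ∨ p0)
    [∨I₂] p0 ⊢ (p2 ∨ p0)
      [Ax] p0 ⊢ p0

Result: YES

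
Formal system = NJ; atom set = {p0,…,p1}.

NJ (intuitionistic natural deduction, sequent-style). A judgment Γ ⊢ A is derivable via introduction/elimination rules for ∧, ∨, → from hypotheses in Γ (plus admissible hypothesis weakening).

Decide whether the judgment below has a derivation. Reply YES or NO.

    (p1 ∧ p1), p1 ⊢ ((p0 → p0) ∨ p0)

Derivation trace:
[∨I₁] (p1 ∧ p1), p1 ⊢ ((p0 → p0) ∨ p0)
  [→I] (p1 ∧ p1), p1 ⊢ (p0 → p0)
    [Wk] p0, (p1 ∧ p1), p1 ⊢ p0
      [Wk] p0, (p1 ∧ p1) ⊢ p0
        [Ax] p0 ⊢ p0

Result: YES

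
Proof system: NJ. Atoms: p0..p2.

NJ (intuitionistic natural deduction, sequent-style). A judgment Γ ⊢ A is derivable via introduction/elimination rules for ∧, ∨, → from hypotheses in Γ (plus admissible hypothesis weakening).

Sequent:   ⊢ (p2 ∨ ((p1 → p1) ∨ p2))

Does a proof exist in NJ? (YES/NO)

Derivation trace:
[∨I₂]  ⊢ (p2 ∨ ((p1 → p1) ∨ p2))
  [∨I₁]  ⊢ ((p1 → p1) ∨ p2)
    [→I]  ⊢ (p1 → p1)
      [Ax] p1 ⊢ p1

Result: YES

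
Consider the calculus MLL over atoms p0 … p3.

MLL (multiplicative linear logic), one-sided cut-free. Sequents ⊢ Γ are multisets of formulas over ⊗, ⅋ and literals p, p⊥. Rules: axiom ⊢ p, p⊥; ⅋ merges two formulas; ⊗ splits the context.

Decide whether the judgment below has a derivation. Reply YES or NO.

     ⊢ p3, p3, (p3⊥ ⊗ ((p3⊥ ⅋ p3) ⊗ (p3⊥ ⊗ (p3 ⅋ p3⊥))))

Proof tree:
[⊗]  ⊢ p3, p3, (p3⊥ ⊗ ((p3⊥ ⅋ p3) ⊗ (p3⊥ ⊗ (p3 ⅋ p3⊥))))
  [Ax]  ⊢ p3, p3⊥
  [⊗]  ⊢ p3, ((p3⊥ ⅋ p3) ⊗ (p3⊥ ⊗ (p3 ⅋ p3⊥)))
    [⅋]  ⊢ (p3⊥ ⅋ p3)
      [Ax]  ⊢ p3, p3⊥
    [⊗]  ⊢ p3, (p3⊥ ⊗ (p3 ⅋ p3⊥))
      [Ax]  ⊢ p3, p3⊥
      [⅋]  ⊢ (p3 ⅋ p3⊥)
        [Ax]  ⊢ p3, p3⊥

Result: YES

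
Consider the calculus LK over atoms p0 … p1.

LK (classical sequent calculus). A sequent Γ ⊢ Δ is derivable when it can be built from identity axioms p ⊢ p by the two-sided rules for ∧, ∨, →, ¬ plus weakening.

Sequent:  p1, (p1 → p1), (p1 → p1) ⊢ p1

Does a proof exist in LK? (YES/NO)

Proof tree:
[→L] p1, (p1 → p1), (p1 → p1) ⊢ p1
  [→L] p1, (p1 → p1) ⊢ p1
    [Ax] p1 ⊢ p1
    [Ax] p1 ⊢ p1
  [Ax] p1 ⊢ p1

Result: YES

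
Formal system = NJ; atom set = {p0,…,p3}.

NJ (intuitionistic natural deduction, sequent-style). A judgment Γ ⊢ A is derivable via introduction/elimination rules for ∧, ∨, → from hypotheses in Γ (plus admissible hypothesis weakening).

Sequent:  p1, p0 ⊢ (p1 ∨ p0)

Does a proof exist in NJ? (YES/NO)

Proof tree:
[Wk] p1, p0 ⊢ (p1 ∨ p0)
  [∨I₁] p1 ⊢ (p1 ∨ p0)
    [Ax] p1 ⊢ p1

Result: YES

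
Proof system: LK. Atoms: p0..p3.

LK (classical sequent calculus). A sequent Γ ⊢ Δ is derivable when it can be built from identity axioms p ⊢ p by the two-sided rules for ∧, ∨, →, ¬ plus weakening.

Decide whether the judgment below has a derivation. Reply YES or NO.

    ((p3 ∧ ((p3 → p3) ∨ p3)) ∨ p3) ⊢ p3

Derivation (root first):
[∨L] ((p3 ∧ ((p3 → p3) ∨ p3)) ∨ p3) ⊢ p3
  [∧L] (p3 ∧ ((p3 → p3) ∨ p3)) ⊢ p3
    [∨L] p3, ((p3 → p3) ∨ p3) ⊢ p3
      [→L] p3, (p3 → p3) ⊢ p3
        [Ax] p3 ⊢ p3
        [Ax] p3 ⊢ p3
      [Ax] p3 ⊢ p3
  [Ax] p3 ⊢ p3

Result: YES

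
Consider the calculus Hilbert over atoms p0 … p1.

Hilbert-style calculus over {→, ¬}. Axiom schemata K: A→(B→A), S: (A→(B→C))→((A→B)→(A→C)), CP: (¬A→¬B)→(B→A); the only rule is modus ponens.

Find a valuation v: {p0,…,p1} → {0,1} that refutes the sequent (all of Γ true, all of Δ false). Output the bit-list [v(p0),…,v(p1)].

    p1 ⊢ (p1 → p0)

Search for a countermodel by truth-table:
  v=00: Γ:[p1=F] Δ:[(p1 → p0)=T] refutes=False
  v=01: Γ:[p1=T] Δ:[(p1 → p0)=F] refutes=True  ← countermodel

Result: [0, 1]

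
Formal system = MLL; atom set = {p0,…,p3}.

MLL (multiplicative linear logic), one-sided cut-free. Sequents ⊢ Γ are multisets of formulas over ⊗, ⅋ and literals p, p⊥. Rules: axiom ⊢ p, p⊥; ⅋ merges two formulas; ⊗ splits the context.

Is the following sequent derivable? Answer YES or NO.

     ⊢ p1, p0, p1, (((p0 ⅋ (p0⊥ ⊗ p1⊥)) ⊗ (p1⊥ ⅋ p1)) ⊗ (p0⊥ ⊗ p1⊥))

Proof tree:
[⊗]  ⊢ p1, p0, p1, (((p0 ⅋ (p0⊥ ⊗ p1⊥)) ⊗ (p1⊥ ⅋ p1)) ⊗ (p0⊥ ⊗ p1⊥))
  [⊗]  ⊢ p1, ((p0 ⅋ (p0⊥ ⊗ p1⊥)) ⊗ (p1⊥ ⅋ p1))
    [⅋]  ⊢ p1, (p0 ⅋ (p0⊥ ⊗ p1⊥))
      [⊗]  ⊢ p0, p1, (p0⊥ ⊗ p1⊥)
        [Ax]  ⊢ p0, p0⊥
        [Ax]  ⊢ p1, p1⊥
    [⅋]  ⊢ (p1⊥ ⅋ p1)
      [Ax]  ⊢ p1, p1⊥
  [⊗]  ⊢ p0, p1, (p0⊥ ⊗ p1⊥)
    [Ax]  ⊢ p0, p0⊥
    [Ax]  ⊢ p1, p1⊥

Result: YES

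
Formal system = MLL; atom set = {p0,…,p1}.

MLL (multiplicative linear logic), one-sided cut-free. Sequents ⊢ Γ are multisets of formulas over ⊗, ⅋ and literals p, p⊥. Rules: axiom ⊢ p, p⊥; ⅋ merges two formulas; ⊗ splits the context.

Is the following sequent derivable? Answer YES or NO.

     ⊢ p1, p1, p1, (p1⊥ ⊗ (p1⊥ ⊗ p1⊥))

Derivation (root first):
[⊗]  ⊢ p1, p1, p1, (p1⊥ ⊗ (p1⊥ ⊗ p1⊥))
  [Ax]  ⊢ p1, p1⊥
  [⊗]  ⊢ p1, p1, (p1⊥ ⊗ p1⊥)
    [Ax]  ⊢ p1, p1⊥
    [Ax]  ⊢ p1, p1⊥

Result: YES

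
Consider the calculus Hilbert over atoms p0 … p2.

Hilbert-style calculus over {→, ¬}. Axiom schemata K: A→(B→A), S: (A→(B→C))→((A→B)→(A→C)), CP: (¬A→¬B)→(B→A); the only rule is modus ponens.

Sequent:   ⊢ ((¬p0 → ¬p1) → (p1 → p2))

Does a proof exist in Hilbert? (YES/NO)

Search for a countermodel by truth-table:
  v=000: Γ:[] Δ:[((¬p0 → ¬p1) → (p1 → p2))=T] refutes=False
  v=001: Γ:[] Δ:[((¬p0 → ¬p1) → (p1 → p2))=T] refutes=False
  v=010: Γ:[] Δ:[((¬p0 → ¬p1) → (p1 → p2))=T] refutes=False
  v=011: Γ:[] Δ:[((¬p0 → ¬p1) → (p1 → p2))=T] refutes=False
  v=100: Γ:[] Δ:[((¬p0 → ¬p1) → (p1 → p2))=T] refutes=False
  v=101: Γ:[] Δ:[((¬p0 → ¬p1) → (p1 → p2))=T] refutes=False
  v=110: Γ:[] Δ:[((¬p0 → ¬p1) → (p1 → p2))=F] refutes=True  ← countermodel

Result: NO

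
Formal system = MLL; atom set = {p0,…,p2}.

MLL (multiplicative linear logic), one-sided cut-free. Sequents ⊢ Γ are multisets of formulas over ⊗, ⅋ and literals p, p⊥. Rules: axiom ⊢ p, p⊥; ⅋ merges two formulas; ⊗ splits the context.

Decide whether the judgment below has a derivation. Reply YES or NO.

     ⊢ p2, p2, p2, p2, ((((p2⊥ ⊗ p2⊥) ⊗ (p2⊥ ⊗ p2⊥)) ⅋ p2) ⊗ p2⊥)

Proof tree:
[⊗]  ⊢ p2, p2, p2, p2, ((((p2⊥ ⊗ p2⊥) ⊗ (p2⊥ ⊗ p2⊥)) ⅋ p2) ⊗ p2⊥)
  [⅋]  ⊢ p2, p2, p2, (((p2⊥ ⊗ p2⊥) ⊗ (p2⊥ ⊗ p2⊥)) ⅋ p2)
    [⊗]  ⊢ p2, p2, p2, p2, ((p2⊥ ⊗ p2⊥) ⊗ (p2⊥ ⊗ p2⊥))
      [⊗]  ⊢ p2, p2, (p2⊥ ⊗ p2⊥)
        [Ax]  ⊢ p2, p2⊥
        [Ax]  ⊢ p2, p2⊥
      [⊗]  ⊢ p2, p2, (p2⊥ ⊗ p2⊥)
        [Ax]  ⊢ p2, p2⊥
        [Ax]  ⊢ p2, p2⊥
  [Ax]  ⊢ p2, p2⊥

Result: YES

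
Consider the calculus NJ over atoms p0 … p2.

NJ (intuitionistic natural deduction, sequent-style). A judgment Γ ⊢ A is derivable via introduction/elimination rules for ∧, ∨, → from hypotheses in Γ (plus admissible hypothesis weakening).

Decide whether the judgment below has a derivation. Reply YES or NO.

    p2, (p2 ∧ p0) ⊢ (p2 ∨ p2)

Derivation (root first):
[∨I₂] p2, (p2 ∧ p0) ⊢ (p2 ∨ p2)
  [Wk] p2, (p2 ∧ p0) ⊢ p2
    [Ax] p2 ⊢ p2

Result: YES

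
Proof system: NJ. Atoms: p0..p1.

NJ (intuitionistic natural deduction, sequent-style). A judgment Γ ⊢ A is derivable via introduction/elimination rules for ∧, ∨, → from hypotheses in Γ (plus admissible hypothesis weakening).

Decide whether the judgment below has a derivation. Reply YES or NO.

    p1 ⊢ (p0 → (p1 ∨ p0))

Derivation (root first):
[→I] p1 ⊢ (p0 → (p1 ∨ p0))
  [Wk] p0, p1 ⊢ (p1 ∨ p0)
    [∨I₂] p0 ⊢ (p1 ∨ p0)
      [Ax] p0 ⊢ p0

Result: YES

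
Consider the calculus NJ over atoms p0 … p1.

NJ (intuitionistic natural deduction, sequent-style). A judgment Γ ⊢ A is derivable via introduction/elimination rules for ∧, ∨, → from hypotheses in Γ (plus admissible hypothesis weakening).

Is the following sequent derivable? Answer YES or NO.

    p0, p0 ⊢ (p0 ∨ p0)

Derivation trace:
[∨I₁] p0, p0 ⊢ (p0 ∨ p0)
  [Wk] p0, p0 ⊢ p0
    [Ax] p0 ⊢ p0

Result: YES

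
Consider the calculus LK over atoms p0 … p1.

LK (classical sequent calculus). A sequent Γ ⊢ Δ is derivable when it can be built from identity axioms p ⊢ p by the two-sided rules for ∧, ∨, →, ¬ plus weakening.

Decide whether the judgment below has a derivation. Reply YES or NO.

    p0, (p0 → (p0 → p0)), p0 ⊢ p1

Search for a countermodel by truth-table:
  v=00: Γ:[p0=F, (p0 → (p0 → p0))=T, p0=F] Δ:[p1=F] refutes=False
  v=01: Γ:[p0=F, (p0 → (p0 → p0))=T, p0=F] Δ:[p1=T] refutes=False
  v=10: Γ:[p0=T, (p0 → (p0 → p0))=T, p0=T] Δ:[p1=F] refutes=True  ← countermodel

Result: NO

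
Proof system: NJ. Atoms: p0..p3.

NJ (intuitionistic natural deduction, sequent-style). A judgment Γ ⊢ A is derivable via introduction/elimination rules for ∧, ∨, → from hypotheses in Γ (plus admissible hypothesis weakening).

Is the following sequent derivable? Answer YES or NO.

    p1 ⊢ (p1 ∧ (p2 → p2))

Derivation trace:
[∧I] p1 ⊢ (p1 ∧ (p2 → p2))
  [Ax] p1 ⊢ p1
  [→I]  ⊢ (p2 → p2)
    [Ax] p2 ⊢ p2

Result: YES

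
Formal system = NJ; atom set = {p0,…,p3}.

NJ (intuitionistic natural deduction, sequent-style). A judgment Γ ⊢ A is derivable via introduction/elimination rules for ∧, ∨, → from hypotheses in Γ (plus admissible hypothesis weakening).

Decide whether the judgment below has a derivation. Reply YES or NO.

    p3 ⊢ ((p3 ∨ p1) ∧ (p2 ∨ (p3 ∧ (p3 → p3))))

Proof tree:
[∧I] p3 ⊢ ((p3 ∨ p1) ∧ (p2 ∨ (p3 ∧ (p3 → p3))))
  [∨I₁] p3 ⊢ (p3 ∨ p1)
    [Ax] p3 ⊢ p3
  [∨I₂] p3 ⊢ (p2 ∨ (p3 ∧ (p3 → p3)))
    [∧I] p3 ⊢ (p3 ∧ (p3 → p3))
      [Ax] p3 ⊢ p3
      [→I]  ⊢ (p3 → p3)
        [Ax] p3 ⊢ p3

Result: YES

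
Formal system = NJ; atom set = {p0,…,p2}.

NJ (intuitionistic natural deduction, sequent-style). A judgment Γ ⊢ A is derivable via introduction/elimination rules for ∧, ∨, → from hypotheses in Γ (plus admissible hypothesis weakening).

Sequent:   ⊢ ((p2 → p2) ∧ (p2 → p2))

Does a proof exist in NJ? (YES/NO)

Derivation (root first):
[∧I]  ⊢ ((p2 → p2) ∧ (p2 → p2))
  [→I]  ⊢ (p2 → p2)
    [Ax] p2 ⊢ p2
  [→I]  ⊢ (p2 → p2)
    [Ax] p2 ⊢ p2

Result: YES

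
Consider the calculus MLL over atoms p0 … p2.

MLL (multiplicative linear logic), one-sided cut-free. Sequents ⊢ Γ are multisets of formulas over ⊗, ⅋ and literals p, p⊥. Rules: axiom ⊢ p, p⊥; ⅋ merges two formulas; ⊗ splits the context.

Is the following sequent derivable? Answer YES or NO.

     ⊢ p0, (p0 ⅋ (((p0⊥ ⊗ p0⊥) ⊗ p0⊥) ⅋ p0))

Derivation trace:
[⅋]  ⊢ p0, (p0 ⅋ (((p0⊥ ⊗ p0⊥) ⊗ p0⊥) ⅋ p0))
  [⅋]  ⊢ p0, p0, (((p0⊥ ⊗ p0⊥) ⊗ p0⊥) ⅋ p0)
    [⊗]  ⊢ p0, p0, p0, ((p0⊥ ⊗ p0⊥) ⊗ p0⊥)
      [⊗]  ⊢ p0, p0, (p0⊥ ⊗ p0⊥)
        [Ax]  ⊢ p0, p0⊥
        [Ax]  ⊢ p0, p0⊥
      [Ax]  ⊢ p0, p0⊥

Result: YES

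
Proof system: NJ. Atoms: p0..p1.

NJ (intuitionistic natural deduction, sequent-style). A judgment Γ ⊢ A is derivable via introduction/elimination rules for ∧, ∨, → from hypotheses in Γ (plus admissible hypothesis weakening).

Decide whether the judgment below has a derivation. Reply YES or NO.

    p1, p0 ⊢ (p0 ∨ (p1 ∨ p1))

Derivation trace:
[Wk] p1, p0 ⊢ (p0 ∨ (p1 ∨ p1))
  [∨I₂] p1 ⊢ (p0 ∨ (p1 ∨ p1))
    [∨I₁] p1 ⊢ (p1 ∨ p1)
      [Ax] p1 ⊢ p1

Result: YES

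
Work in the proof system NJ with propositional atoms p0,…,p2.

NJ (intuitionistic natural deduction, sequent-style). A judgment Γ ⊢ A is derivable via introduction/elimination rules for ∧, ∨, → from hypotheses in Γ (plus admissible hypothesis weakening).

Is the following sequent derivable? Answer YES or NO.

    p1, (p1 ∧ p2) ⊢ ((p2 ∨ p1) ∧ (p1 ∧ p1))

Proof tree:
[∧I] p1, (p1 ∧ p2) ⊢ ((p2 ∨ p1) ∧ (p1 ∧ p1))
  [∨I₂] p1, (p1 ∧ p2) ⊢ (p2 ∨ p1)
    [Wk] p1, (p1 ∧ p2) ⊢ p1
      [Ax] p1 ⊢ p1
  [∧I] p1 ⊢ (p1 ∧ p1)
    [Ax] p1 ⊢ p1
    [Ax] p1 ⊢ p1

Result: YES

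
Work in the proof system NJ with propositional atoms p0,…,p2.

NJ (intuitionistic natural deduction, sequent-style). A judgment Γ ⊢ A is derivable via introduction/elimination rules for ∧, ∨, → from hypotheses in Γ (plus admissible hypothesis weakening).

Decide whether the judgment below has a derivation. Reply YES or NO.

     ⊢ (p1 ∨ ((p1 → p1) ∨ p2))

Proof tree:
[∨I₂]  ⊢ (p1 ∨ ((p1 → p1) ∨ p2))
  [∨I₁]  ⊢ ((p1 → p1) ∨ p2)
    [→I]  ⊢ (p1 → p1)
      [Ax] p1 ⊢ p1

Result: YES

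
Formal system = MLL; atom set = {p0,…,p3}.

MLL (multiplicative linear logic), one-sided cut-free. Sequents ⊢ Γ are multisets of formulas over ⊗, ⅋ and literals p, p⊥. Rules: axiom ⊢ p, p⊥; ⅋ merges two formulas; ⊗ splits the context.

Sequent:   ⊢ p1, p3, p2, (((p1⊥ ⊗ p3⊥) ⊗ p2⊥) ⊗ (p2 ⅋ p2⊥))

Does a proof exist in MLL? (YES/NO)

Proof tree:
[⊗]  ⊢ p1, p3, p2, (((p1⊥ ⊗ p3⊥) ⊗ p2⊥) ⊗ (p2 ⅋ p2⊥))
  [⊗]  ⊢ p1, p3, p2, ((p1⊥ ⊗ p3⊥) ⊗ p2⊥)
    [⊗]  ⊢ p1, p3, (p1⊥ ⊗ p3⊥)
      [Ax]  ⊢ p1, p1⊥
      [Ax]  ⊢ p3, p3⊥
    [Ax]  ⊢ p2, p2⊥
  [⅋]  ⊢ (p2 ⅋ p2⊥)
    [Ax]  ⊢ p2, p2⊥

Result: YES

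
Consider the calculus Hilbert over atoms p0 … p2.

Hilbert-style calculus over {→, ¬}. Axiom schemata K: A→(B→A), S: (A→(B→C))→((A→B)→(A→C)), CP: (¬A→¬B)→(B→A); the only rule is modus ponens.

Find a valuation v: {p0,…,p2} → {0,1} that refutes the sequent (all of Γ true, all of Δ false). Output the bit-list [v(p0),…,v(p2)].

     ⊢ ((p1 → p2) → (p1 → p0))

Search for a countermodel by truth-table:
  v=000: Γ:[] Δ:[((p1 → p2) → (p1 → p0))=T] refutes=False
  v=001: Γ:[] Δ:[((p1 → p2) → (p1 → p0))=T] refutes=False
  v=010: Γ:[] Δ:[((p1 → p2) → (p1 → p0))=T] refutes=False
  v=011: Γ:[] Δ:[((p1 → p2) → (p1 → p0))=F] refutes=True  ← countermodel

Result: [0, 1, 1]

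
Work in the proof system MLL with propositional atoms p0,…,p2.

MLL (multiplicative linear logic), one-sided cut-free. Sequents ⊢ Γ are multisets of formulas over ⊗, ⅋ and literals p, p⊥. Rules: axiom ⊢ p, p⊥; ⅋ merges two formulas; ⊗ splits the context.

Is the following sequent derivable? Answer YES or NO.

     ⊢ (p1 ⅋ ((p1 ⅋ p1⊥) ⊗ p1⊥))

Derivation trace:
[⅋]  ⊢ (p1 ⅋ ((p1 ⅋ p1⊥) ⊗ p1⊥))
  [⊗]  ⊢ p1, ((p1 ⅋ p1⊥) ⊗ p1⊥)
    [⅋]  ⊢ (p1 ⅋ p1⊥)
      [Ax]  ⊢ p1, p1⊥
    [Ax]  ⊢ p1, p1⊥

Result: YES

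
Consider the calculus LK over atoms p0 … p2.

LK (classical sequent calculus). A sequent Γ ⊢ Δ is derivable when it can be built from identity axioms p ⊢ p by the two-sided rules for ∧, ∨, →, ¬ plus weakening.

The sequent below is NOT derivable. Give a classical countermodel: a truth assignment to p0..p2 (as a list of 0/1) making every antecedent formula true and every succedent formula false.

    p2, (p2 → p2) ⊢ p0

Enumerate valuations to refute Γ ⊢ Δ:
  v=000: Γ:[p2=F, (p2 → p2)=T] Δ:[p0=F] refutes=False
  v=001: Γ:[p2=T, (p2 → p2)=T] Δ:[p0=F] refutes=True  ← countermodel

Result: [0, 0, 1]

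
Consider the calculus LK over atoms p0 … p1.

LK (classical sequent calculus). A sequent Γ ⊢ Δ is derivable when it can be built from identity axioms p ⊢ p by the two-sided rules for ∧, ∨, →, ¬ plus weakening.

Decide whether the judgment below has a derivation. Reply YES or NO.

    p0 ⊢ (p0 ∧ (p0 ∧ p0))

Derivation (root first):
[∧R] p0 ⊢ (p0 ∧ (p0 ∧ p0))
  [Ax] p0 ⊢ p0
  [∧R] p0 ⊢ (p0 ∧ p0)
    [Ax] p0 ⊢ p0
    [Ax] p0 ⊢ p0

Result: YES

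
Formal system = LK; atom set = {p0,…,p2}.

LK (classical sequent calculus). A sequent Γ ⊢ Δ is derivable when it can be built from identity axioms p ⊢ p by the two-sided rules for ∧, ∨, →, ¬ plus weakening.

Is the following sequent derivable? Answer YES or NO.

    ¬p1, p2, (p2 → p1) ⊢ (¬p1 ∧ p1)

Derivation (root first):
[∧R] ¬p1, p2, (p2 → p1) ⊢ (¬p1 ∧ p1)
  [¬L] ¬p1 ⊢ ¬p1
    [¬R]  ⊢ p1, ¬p1
      [Ax] p1 ⊢ p1
  [→L] ¬p1, p2, (p2 → p1) ⊢ p1
    [¬L] p2, ¬p1 ⊢ p2
      [WR] p2 ⊢ p2, p1
        [Ax] p2 ⊢ p2
    [Ax] p1 ⊢ p1

Result: YES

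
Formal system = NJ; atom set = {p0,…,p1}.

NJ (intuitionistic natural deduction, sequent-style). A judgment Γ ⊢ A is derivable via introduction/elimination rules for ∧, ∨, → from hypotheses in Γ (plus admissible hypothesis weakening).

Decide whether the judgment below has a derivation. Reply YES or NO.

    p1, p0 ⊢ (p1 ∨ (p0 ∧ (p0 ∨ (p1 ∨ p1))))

Proof tree:
[∨I₂] p1, p0 ⊢ (p1 ∨ (p0 ∧ (p0 ∨ (p1 ∨ p1))))
  [∧I] p1, p0 ⊢ (p0 ∧ (p0 ∨ (p1 ∨ p1)))
    [Ax] p0 ⊢ p0
    [∨I₂] p1 ⊢ (p0 ∨ (p1 ∨ p1))
      [∨I₁] p1 ⊢ (p1 ∨ p1)
        [Ax] p1 ⊢ p1

Result: YES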